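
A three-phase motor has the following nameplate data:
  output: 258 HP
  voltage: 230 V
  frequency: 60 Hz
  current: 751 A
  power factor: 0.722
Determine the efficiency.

P_out = 258 × 746 = 192468 W
P_in = √3·V_L·I_L·cosφ = 1.732 × 230 × 751 × 0.722 = 216000 W
η = P_out / P_in = 192468 / 216000 = 0.891 = 89.1%

89.1 %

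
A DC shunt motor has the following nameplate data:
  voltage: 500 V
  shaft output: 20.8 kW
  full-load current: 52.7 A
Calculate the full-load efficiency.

P_out = 20.8 kW = 20800 W
P_in = V·I = 500 × 52.7 = 26350 W
η = P_out / P_in = 20800 / 26350 = 0.789 = 78.9%

78.9 %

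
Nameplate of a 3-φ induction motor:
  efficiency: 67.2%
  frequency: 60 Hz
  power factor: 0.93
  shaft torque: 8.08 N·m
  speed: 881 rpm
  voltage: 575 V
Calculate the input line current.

ω = 2π×881/60 = 92.26 rad/s; P_out = τω = 8.08 × 92.26 = 745 W
P_in = P_out / η = 745 / 0.672 = 1109 W
I_L = P_in / (√3·V_L·cosφ) = 1109 / (1.732 × 575 × 0.93) = 1.2 A

1.2 A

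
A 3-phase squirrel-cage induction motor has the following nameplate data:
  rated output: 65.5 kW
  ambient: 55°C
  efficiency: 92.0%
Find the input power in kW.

71.2 kW

P_out = 65500 W
P_in = P_out/η = 65500/0.92 = 71196 W = 71.2 kW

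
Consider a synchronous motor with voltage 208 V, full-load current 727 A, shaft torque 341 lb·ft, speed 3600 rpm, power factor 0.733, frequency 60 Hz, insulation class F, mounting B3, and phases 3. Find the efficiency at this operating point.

90.8 %

τ = 341 lb·ft × 1.356 = 462.4 N·m
ω = 2π × 3600/60 = 377 rad/s; P_out = τω = 462.4 × 377 = 174325 W
P_in = √3·V_L·I_L·cosφ = 1.732 × 208 × 727 × 0.733 = 191977 W
η = P_out / P_in = 174325 / 191977 = 0.908 = 90.8%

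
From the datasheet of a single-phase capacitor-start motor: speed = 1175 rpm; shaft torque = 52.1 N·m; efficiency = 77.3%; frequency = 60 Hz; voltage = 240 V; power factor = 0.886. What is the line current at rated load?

39 A

ω = 2π×1175/60 = 123 rad/s; P_out = τω = 52.1 × 123 = 6408 W
P_in = P_out / η = 6408 / 0.773 = 8290 W
I = P_in / (V·cosφ) = 8290 / (240 × 0.886) = 39 A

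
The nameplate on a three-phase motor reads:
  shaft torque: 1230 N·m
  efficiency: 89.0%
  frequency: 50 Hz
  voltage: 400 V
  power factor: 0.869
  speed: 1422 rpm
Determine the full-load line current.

ω = 2π×1422/60 = 148.9 rad/s; P_out = τω = 1230 × 148.9 = 183147 W
P_in = P_out / η = 183147 / 0.890 = 205783 W
I_L = P_in / (√3·V_L·cosφ) = 205783 / (1.732 × 400 × 0.869) = 342 A

342 A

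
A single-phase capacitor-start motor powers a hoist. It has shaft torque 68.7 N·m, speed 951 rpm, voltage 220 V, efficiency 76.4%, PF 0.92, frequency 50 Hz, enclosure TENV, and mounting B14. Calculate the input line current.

44.2 A

ω = 2π×951/60 = 99.59 rad/s; P_out = τω = 68.7 × 99.59 = 6842 W
P_in = P_out / η = 6842 / 0.764 = 8955 W
I = P_in / (V·cosφ) = 8955 / (220 × 0.92) = 44.2 A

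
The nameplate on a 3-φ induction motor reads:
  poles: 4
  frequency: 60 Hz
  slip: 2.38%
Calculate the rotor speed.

1757 rpm

n_s = 120f/p = 120×60/4 = 1800 rpm
n = n_s(1 − s) = 1800 × (1 − 0.0238) = 1757 rpm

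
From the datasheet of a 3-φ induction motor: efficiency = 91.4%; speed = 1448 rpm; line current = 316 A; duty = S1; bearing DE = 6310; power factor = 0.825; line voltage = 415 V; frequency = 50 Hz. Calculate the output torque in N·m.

P_in = √3·V·I·cosφ = 1.732 × 415 × 316 × 0.825 = 187386 W
P_out = η·P_in = 0.914 × 187386 = 171271 W
n = 1448 rpm
ω = 2π×1448/60 = 151.6 rad/s
τ = P_out/ω = 171271/151.6 = 1130 N·m

1130 N·m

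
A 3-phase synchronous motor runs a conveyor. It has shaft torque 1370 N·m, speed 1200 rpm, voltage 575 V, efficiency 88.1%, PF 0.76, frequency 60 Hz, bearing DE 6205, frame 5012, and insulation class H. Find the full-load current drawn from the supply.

ω = 2π×1200/60 = 125.7 rad/s; P_out = τω = 1370 × 125.7 = 172209 W
P_in = P_out / η = 172209 / 0.881 = 195470 W
I_L = P_in / (√3·V_L·cosφ) = 195470 / (1.732 × 575 × 0.76) = 258 A

258 A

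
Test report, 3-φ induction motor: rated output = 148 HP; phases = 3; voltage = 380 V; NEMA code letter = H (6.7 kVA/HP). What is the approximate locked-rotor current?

1510 A

S_LR = 6.7 × 148 = 991.6 kVA
I_LR = S_LR/(√3·V_L) = 991600/(1.732×380) = 1510 A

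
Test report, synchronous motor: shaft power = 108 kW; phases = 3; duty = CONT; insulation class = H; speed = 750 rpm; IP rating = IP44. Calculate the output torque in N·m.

ω = 2π × 750/60 = 78.54 rad/s
τ = P/ω = 108000/78.54 = 1380 N·m

1380 N·m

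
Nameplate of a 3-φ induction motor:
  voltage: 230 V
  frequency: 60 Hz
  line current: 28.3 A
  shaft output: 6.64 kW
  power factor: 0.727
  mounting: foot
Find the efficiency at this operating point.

81.0 %

P_out = 6.64 kW = 6640 W
P_in = √3·V_L·I_L·cosφ = 1.732 × 230 × 28.3 × 0.727 = 8196 W
η = P_out / P_in = 6640 / 8196 = 0.810 = 81.0%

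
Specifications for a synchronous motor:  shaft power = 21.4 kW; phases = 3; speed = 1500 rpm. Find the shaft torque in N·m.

ω = 2π × 1500/60 = 157.1 rad/s
τ = P/ω = 21400/157.1 = 136 N·m

136 N·m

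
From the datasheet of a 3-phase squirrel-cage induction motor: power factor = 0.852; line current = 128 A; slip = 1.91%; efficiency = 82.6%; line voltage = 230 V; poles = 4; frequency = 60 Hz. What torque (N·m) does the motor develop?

194 N·m

P_in = √3·V·I·cosφ = 1.732 × 230 × 128 × 0.852 = 43444 W
P_out = η·P_in = 0.826 × 43444 = 35885 W
n_s = 120×60/4 = 1800 rpm; n = 1800×(1−0.0191) = 1766 rpm
ω = 2π×1766/60 = 184.9 rad/s
τ = P_out/ω = 35885/184.9 = 194 N·m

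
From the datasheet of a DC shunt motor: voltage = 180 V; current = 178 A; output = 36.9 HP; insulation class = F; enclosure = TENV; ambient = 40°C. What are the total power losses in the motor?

4510 W

P_in = V·I = 180×178 = 32040 W
P_out = 36.9×746 = 27527 W
Losses = P_in − P_out = 32040 − 27527 = 4513 W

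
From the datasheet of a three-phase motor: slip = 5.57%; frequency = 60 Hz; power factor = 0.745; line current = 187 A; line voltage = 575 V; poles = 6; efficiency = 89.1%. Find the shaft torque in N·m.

1040 N·m

P_in = √3·V·I·cosφ = 1.732 × 575 × 187 × 0.745 = 138744 W
P_out = η·P_in = 0.891 × 138744 = 123621 W
n_s = 120×60/6 = 1200 rpm; n = 1200×(1−0.0557) = 1133 rpm
ω = 2π×1133/60 = 118.6 rad/s
τ = P_out/ω = 123621/118.6 = 1040 N·m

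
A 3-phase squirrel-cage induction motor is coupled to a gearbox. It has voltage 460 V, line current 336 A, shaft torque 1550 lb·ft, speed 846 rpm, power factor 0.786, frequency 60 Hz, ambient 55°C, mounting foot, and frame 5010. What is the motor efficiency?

τ = 1550 lb·ft × 1.356 = 2102 N·m
ω = 2π × 846/60 = 88.59 rad/s; P_out = τω = 2102 × 88.59 = 186216 W
P_in = √3·V_L·I_L·cosφ = 1.732 × 460 × 336 × 0.786 = 210411 W
η = P_out / P_in = 186216 / 210411 = 0.885 = 88.5%

88.5 %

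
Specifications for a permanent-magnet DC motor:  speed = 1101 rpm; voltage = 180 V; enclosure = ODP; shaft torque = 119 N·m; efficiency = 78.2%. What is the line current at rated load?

97.5 A

ω = 2π×1101/60 = 115.3 rad/s; P_out = τω = 119 × 115.3 = 13721 W
P_in = P_out / η = 13721 / 0.782 = 17546 W
I = P_in / V = 17546 / 180 = 97.5 A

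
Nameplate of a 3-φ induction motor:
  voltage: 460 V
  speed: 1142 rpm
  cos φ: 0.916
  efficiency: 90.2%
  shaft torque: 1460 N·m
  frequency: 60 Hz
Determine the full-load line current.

265 A

ω = 2π×1142/60 = 119.6 rad/s; P_out = τω = 1460 × 119.6 = 174616 W
P_in = P_out / η = 174616 / 0.902 = 193588 W
I_L = P_in / (√3·V_L·cosφ) = 193588 / (1.732 × 460 × 0.916) = 265 A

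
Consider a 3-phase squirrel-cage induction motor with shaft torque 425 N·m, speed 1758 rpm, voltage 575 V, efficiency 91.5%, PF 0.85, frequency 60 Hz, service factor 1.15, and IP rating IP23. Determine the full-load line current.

ω = 2π×1758/60 = 184.1 rad/s; P_out = τω = 425 × 184.1 = 78243 W
P_in = P_out / η = 78243 / 0.915 = 85511 W
I_L = P_in / (√3·V_L·cosφ) = 85511 / (1.732 × 575 × 0.85) = 101 A

101 A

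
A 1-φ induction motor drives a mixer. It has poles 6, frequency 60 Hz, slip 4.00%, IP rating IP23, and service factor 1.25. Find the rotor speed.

1152 rpm

n_s = 120f/p = 120×60/6 = 1200 rpm
n = n_s(1 − s) = 1200 × (1 − 0.04) = 1152 rpm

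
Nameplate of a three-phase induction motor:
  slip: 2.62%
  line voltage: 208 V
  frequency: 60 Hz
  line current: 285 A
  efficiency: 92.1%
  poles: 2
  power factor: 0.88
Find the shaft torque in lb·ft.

167 lb·ft

P_in = √3·V·I·cosφ = 1.732 × 208 × 285 × 0.88 = 90352 W
P_out = η·P_in = 0.921 × 90352 = 83214 W
n_s = 120×60/2 = 3600 rpm; n = 3600×(1−0.0262) = 3506 rpm
ω = 2π×3506/60 = 367.1 rad/s
τ = P_out/ω = 83214/367.1 = 226.7 N·m
In lb·ft: 226.7/1.356 = 167 lb·ft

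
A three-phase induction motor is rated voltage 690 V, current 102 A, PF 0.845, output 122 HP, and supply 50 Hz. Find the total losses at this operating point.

12 kW

P_in = √3·V·I·cosφ = 1.732×690×102×0.845 = 103004 W
P_out = 122×746 = 91012 W
Losses = P_in − P_out = 103004 − 91012 = 11992 W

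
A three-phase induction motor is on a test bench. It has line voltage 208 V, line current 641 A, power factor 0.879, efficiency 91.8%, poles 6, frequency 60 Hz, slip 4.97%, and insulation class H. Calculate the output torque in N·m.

1560 N·m

P_in = √3·V·I·cosφ = 1.732 × 208 × 641 × 0.879 = 202982 W
P_out = η·P_in = 0.918 × 202982 = 186337 W
n_s = 120×60/6 = 1200 rpm; n = 1200×(1−0.0497) = 1140 rpm
ω = 2π×1140/60 = 119.4 rad/s
τ = P_out/ω = 186337/119.4 = 1560 N·m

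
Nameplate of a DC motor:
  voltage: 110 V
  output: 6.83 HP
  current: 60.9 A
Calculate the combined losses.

1600 W

P_in = V·I = 110×60.9 = 6699 W
P_out = 6.83×746 = 5095 W
Losses = P_in − P_out = 6699 − 5095 = 1604 W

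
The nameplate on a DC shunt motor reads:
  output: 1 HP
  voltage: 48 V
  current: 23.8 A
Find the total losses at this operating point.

P_in = V·I = 48×23.8 = 1142 W
P_out = 1×746 = 746 W
Losses = P_in − P_out = 1142 − 746 = 396 W

396 W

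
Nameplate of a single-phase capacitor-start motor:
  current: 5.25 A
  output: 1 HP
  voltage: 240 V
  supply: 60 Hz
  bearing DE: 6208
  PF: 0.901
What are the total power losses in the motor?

P_in = V·I·cosφ = 240×5.25×0.901 = 1135 W
P_out = 1×746 = 746 W
Losses = P_in − P_out = 1135 − 746 = 389 W

389 W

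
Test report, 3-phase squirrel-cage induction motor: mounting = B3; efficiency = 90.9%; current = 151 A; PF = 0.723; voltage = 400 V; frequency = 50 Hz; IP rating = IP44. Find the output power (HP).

92.2 HP

P_in = √3·V·I·cosφ = 1.732 × 400 × 151 × 0.723 = 75635 W
P_out = η·P_in = 0.909 × 75635 = 68752 W
= 68752/746 = 92.2 HP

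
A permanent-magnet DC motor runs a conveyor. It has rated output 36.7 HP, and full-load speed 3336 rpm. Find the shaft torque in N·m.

P_out = 36.7 × 746 = 27378 W
ω = 2π × 3336/60 = 349.3 rad/s
τ = P_out/ω = 27378/349.3 = 78.4 N·m

78.4 N·m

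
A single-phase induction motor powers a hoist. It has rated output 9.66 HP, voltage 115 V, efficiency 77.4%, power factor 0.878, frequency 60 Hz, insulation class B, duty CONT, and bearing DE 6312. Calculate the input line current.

92.2 A

P_out = 9.66 × 746 = 7206 W
P_in = P_out / η = 7206 / 0.774 = 9310 W
I = P_in / (V·cosφ) = 9310 / (115 × 0.878) = 92.2 A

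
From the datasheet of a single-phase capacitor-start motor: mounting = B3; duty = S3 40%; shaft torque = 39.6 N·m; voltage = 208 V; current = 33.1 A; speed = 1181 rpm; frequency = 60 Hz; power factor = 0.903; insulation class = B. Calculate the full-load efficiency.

78.8 %

ω = 2π × 1181/60 = 123.7 rad/s; P_out = τω = 39.6 × 123.7 = 4899 W
P_in = V·I·cosφ = 208 × 33.1 × 0.903 = 6217 W
η = P_out / P_in = 4899 / 6217 = 0.788 = 78.8%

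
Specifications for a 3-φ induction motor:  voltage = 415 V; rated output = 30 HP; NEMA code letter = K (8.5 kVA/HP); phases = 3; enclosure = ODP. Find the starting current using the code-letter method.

S_LR = 8.5 × 30 = 255 kVA
I_LR = S_LR/(√3·V_L) = 255000/(1.732×415) = 355 A

355 A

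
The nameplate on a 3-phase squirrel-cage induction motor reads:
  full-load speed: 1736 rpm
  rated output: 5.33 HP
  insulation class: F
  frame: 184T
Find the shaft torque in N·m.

P_out = 5.33 × 746 = 3976 W
ω = 2π × 1736/60 = 181.8 rad/s
τ = P_out/ω = 3976/181.8 = 21.9 N·m

21.9 N·m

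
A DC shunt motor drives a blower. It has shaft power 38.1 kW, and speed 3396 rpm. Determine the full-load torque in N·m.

ω = 2π × 3396/60 = 355.6 rad/s
τ = P/ω = 38100/355.6 = 107 N·m

107 N·m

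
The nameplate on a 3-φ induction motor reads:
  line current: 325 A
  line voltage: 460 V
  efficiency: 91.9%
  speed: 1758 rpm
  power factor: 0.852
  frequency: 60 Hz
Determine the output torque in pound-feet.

P_in = √3·V·I·cosφ = 1.732 × 460 × 325 × 0.852 = 220612 W
P_out = η·P_in = 0.919 × 220612 = 202742 W
n = 1758 rpm
ω = 2π×1758/60 = 184.1 rad/s
τ = P_out/ω = 202742/184.1 = 1101 N·m
In lb·ft: 1101/1.356 = 812 lb·ft

812 lb·ft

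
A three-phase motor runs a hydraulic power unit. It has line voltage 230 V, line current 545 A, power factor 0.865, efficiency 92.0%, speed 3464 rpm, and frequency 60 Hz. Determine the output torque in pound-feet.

351 lb·ft

P_in = √3·V·I·cosφ = 1.732 × 230 × 545 × 0.865 = 187797 W
P_out = η·P_in = 0.92 × 187797 = 172773 W
n = 3464 rpm
ω = 2π×3464/60 = 362.7 rad/s
τ = P_out/ω = 172773/362.7 = 476.4 N·m
In lb·ft: 476.4/1.356 = 351 lb·ft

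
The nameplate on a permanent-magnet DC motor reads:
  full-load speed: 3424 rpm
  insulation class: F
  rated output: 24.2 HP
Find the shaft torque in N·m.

P_out = 24.2 × 746 = 18053 W
ω = 2π × 3424/60 = 358.6 rad/s
τ = P_out/ω = 18053/358.6 = 50.3 N·m

50.3 N·m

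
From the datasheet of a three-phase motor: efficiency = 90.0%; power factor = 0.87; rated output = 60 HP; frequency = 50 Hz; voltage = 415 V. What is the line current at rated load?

79.5 A

P_out = 60 × 746 = 44760 W
P_in = P_out / η = 44760 / 0.900 = 49733 W
I_L = P_in / (√3·V_L·cosφ) = 49733 / (1.732 × 415 × 0.87) = 79.5 A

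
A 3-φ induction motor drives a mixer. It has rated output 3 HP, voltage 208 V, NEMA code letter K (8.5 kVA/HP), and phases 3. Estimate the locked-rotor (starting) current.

70.8 A

S_LR = 8.5 × 3 = 25.5 kVA
I_LR = S_LR/(√3·V_L) = 25500/(1.732×208) = 70.8 A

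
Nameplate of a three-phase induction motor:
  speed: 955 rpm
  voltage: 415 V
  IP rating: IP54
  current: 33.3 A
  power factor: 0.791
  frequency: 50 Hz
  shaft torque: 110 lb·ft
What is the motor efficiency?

78.8 %

τ = 110 lb·ft × 1.356 = 149.2 N·m
ω = 2π × 955/60 = 100 rad/s; P_out = τω = 149.2 × 100 = 14920 W
P_in = √3·V_L·I_L·cosφ = 1.732 × 415 × 33.3 × 0.791 = 18933 W
η = P_out / P_in = 14920 / 18933 = 0.788 = 78.8%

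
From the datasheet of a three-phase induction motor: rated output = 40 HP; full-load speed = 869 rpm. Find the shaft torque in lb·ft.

242 lb·ft

P_out = 40 × 746 = 29840 W
ω = 2π × 869/60 = 91 rad/s
τ = P_out/ω = 29840/91 = 327.9 N·m
In lb·ft: 327.9/1.356 = 242 lb·ft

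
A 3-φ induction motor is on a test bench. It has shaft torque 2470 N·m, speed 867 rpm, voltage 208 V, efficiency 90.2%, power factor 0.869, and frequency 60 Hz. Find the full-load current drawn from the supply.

794 A

ω = 2π×867/60 = 90.79 rad/s; P_out = τω = 2470 × 90.79 = 224251 W
P_in = P_out / η = 224251 / 0.902 = 248615 W
I_L = P_in / (√3·V_L·cosφ) = 248615 / (1.732 × 208 × 0.869) = 794 A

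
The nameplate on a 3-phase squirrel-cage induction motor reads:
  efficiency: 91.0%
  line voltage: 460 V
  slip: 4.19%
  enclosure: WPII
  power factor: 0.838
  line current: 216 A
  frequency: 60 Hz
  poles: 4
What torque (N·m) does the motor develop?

727 N·m

P_in = √3·V·I·cosφ = 1.732 × 460 × 216 × 0.838 = 144213 W
P_out = η·P_in = 0.91 × 144213 = 131234 W
n_s = 120×60/4 = 1800 rpm; n = 1800×(1−0.0419) = 1725 rpm
ω = 2π×1725/60 = 180.6 rad/s
τ = P_out/ω = 131234/180.6 = 727 N·m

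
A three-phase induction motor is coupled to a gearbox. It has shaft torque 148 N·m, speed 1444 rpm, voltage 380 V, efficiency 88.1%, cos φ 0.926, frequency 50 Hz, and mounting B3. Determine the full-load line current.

ω = 2π×1444/60 = 151.2 rad/s; P_out = τω = 148 × 151.2 = 22378 W
P_in = P_out / η = 22378 / 0.881 = 25401 W
I_L = P_in / (√3·V_L·cosφ) = 25401 / (1.732 × 380 × 0.926) = 41.7 A

41.7 A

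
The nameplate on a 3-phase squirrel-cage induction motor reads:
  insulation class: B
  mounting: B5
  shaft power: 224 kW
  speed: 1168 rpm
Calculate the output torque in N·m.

ω = 2π × 1168/60 = 122.3 rad/s
τ = P/ω = 224000/122.3 = 1830 N·m

1830 N·m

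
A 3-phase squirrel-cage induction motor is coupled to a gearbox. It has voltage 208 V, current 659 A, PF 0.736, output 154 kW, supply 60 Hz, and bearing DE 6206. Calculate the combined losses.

P_in = √3·V·I·cosφ = 1.732×208×659×0.736 = 174733 W
P_out = 154000 W
Losses = P_in − P_out = 174733 − 154000 = 20733 W

20.7 kW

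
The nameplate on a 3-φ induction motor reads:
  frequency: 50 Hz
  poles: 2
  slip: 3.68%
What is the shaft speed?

n_s = 120f/p = 120×50/2 = 3000 rpm
n = n_s(1 − s) = 3000 × (1 − 0.0368) = 2890 rpm

2890 rpm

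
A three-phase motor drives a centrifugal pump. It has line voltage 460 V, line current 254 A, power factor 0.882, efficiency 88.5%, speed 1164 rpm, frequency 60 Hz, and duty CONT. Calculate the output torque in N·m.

P_in = √3·V·I·cosφ = 1.732 × 460 × 254 × 0.882 = 178488 W
P_out = η·P_in = 0.885 × 178488 = 157962 W
n = 1164 rpm
ω = 2π×1164/60 = 121.9 rad/s
τ = P_out/ω = 157962/121.9 = 1300 N·m

1300 N·m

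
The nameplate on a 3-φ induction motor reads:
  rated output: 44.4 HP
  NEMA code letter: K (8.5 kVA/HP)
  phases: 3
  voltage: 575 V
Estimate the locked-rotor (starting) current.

S_LR = 8.5 × 44.4 = 377.4 kVA
I_LR = S_LR/(√3·V_L) = 377400/(1.732×575) = 379 A

379 A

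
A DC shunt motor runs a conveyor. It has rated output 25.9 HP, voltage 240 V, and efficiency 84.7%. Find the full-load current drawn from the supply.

95 A

P_out = 25.9 × 746 = 19321 W
P_in = P_out / η = 19321 / 0.847 = 22811 W
I = P_in / V = 22811 / 240 = 95 A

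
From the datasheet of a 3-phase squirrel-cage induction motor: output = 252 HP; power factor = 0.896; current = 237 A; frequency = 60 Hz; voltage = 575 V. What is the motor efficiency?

88.9 %

P_out = 252 × 746 = 187992 W
P_in = √3·V_L·I_L·cosφ = 1.732 × 575 × 237 × 0.896 = 211481 W
η = P_out / P_in = 187992 / 211481 = 0.889 = 88.9%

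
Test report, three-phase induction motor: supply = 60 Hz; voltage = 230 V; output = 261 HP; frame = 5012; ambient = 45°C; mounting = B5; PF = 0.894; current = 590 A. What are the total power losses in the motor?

15400 W

P_in = √3·V·I·cosφ = 1.732×230×590×0.894 = 210119 W
P_out = 261×746 = 194706 W
Losses = P_in − P_out = 210119 − 194706 = 15413 W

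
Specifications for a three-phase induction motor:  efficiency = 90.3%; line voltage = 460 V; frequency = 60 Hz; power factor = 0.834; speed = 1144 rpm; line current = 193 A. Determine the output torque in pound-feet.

713 lb·ft

P_in = √3·V·I·cosφ = 1.732 × 460 × 193 × 0.834 = 128242 W
P_out = η·P_in = 0.903 × 128242 = 115803 W
n = 1144 rpm
ω = 2π×1144/60 = 119.8 rad/s
τ = P_out/ω = 115803/119.8 = 966.6 N·m
In lb·ft: 966.6/1.356 = 713 lb·ft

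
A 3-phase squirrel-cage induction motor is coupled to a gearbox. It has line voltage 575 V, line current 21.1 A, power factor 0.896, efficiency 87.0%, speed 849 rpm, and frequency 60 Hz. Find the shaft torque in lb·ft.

P_in = √3·V·I·cosφ = 1.732 × 575 × 21.1 × 0.896 = 18828 W
P_out = η·P_in = 0.87 × 18828 = 16380 W
n = 849 rpm
ω = 2π×849/60 = 88.91 rad/s
τ = P_out/ω = 16380/88.91 = 184.2 N·m
In lb·ft: 184.2/1.356 = 136 lb·ft

136 lb·ft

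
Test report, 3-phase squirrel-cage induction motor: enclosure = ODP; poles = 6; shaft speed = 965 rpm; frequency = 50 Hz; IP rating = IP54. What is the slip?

n_s = 120f/p = 120×50/6 = 1000 rpm
s = (n_s − n)/n_s = (1000 − 965)/1000 = 0.0350

3.50 %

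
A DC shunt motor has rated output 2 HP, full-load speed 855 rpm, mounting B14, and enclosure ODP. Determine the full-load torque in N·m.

16.7 N·m

P_out = 2 × 746 = 1492 W
ω = 2π × 855/60 = 89.54 rad/s
τ = P_out/ω = 1492/89.54 = 16.7 N·m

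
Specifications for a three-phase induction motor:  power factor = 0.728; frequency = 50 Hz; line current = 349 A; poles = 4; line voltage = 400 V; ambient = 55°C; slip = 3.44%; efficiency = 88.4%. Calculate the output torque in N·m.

P_in = √3·V·I·cosφ = 1.732 × 400 × 349 × 0.728 = 176021 W
P_out = η·P_in = 0.884 × 176021 = 155603 W
n_s = 120×50/4 = 1500 rpm; n = 1500×(1−0.0344) = 1448 rpm
ω = 2π×1448/60 = 151.6 rad/s
τ = P_out/ω = 155603/151.6 = 1030 N·m

1030 N·m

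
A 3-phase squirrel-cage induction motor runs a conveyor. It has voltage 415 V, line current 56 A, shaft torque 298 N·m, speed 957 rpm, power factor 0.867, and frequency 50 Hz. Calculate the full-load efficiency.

85.6 %

ω = 2π × 957/60 = 100.2 rad/s; P_out = τω = 298 × 100.2 = 29860 W
P_in = √3·V_L·I_L·cosφ = 1.732 × 415 × 56 × 0.867 = 34898 W
η = P_out / P_in = 29860 / 34898 = 0.856 = 85.6%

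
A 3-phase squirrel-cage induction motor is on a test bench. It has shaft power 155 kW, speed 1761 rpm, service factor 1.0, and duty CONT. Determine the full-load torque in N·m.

ω = 2π × 1761/60 = 184.4 rad/s
τ = P/ω = 155000/184.4 = 841 N·m

841 N·m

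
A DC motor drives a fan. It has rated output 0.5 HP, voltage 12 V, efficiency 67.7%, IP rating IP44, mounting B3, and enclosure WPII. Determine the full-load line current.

45.9 A

P_out = 0.5 × 746 = 373 W
P_in = P_out / η = 373 / 0.677 = 551 W
I = P_in / V = 551 / 12 = 45.9 A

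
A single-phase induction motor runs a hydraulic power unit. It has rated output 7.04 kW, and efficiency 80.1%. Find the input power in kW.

8.79 kW

P_out = 7040 W
P_in = P_out/η = 7040/0.801 = 8789 W = 8.79 kW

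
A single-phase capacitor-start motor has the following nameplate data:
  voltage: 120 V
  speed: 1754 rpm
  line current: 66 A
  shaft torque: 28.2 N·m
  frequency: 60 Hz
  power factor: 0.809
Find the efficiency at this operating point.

80.8 %

ω = 2π × 1754/60 = 183.7 rad/s; P_out = τω = 28.2 × 183.7 = 5180 W
P_in = V·I·cosφ = 120 × 66 × 0.809 = 6407 W
η = P_out / P_in = 5180 / 6407 = 0.808 = 80.8%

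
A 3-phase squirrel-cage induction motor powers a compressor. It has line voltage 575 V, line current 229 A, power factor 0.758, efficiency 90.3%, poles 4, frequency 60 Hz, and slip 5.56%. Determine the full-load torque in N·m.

P_in = √3·V·I·cosφ = 1.732 × 575 × 229 × 0.758 = 172870 W
P_out = η·P_in = 0.903 × 172870 = 156102 W
n_s = 120×60/4 = 1800 rpm; n = 1800×(1−0.0556) = 1700 rpm
ω = 2π×1700/60 = 178 rad/s
τ = P_out/ω = 156102/178 = 877 N·m

877 N·m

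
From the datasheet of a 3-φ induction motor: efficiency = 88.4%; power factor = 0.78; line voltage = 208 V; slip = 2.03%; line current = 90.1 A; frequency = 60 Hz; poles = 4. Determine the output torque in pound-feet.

89.4 lb·ft

P_in = √3·V·I·cosφ = 1.732 × 208 × 90.1 × 0.78 = 25318 W
P_out = η·P_in = 0.884 × 25318 = 22381 W
n_s = 120×60/4 = 1800 rpm; n = 1800×(1−0.0203) = 1763 rpm
ω = 2π×1763/60 = 184.6 rad/s
τ = P_out/ω = 22381/184.6 = 121.2 N·m
In lb·ft: 121.2/1.356 = 89.4 lb·ft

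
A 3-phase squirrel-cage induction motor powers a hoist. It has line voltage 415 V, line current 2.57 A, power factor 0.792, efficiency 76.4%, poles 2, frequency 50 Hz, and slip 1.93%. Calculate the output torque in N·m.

P_in = √3·V·I·cosφ = 1.732 × 415 × 2.57 × 0.792 = 1463 W
P_out = η·P_in = 0.764 × 1463 = 1118 W
n_s = 120×50/2 = 3000 rpm; n = 3000×(1−0.0193) = 2942 rpm
ω = 2π×2942/60 = 308.1 rad/s
τ = P_out/ω = 1118/308.1 = 3.63 N·m

3.63 N·m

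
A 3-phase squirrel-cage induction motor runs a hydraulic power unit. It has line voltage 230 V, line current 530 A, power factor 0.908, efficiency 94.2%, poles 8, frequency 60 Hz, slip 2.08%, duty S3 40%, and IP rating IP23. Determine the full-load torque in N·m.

1960 N·m

P_in = √3·V·I·cosφ = 1.732 × 230 × 530 × 0.908 = 191707 W
P_out = η·P_in = 0.942 × 191707 = 180588 W
n_s = 120×60/8 = 900 rpm; n = 900×(1−0.0208) = 881 rpm
ω = 2π×881/60 = 92.26 rad/s
τ = P_out/ω = 180588/92.26 = 1960 N·m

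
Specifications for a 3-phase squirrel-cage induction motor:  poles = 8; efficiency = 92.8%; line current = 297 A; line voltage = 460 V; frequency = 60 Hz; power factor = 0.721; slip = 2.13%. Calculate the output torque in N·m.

1720 N·m

P_in = √3·V·I·cosφ = 1.732 × 460 × 297 × 0.721 = 170607 W
P_out = η·P_in = 0.928 × 170607 = 158323 W
n_s = 120×60/8 = 900 rpm; n = 900×(1−0.0213) = 881 rpm
ω = 2π×881/60 = 92.26 rad/s
τ = P_out/ω = 158323/92.26 = 1720 N·m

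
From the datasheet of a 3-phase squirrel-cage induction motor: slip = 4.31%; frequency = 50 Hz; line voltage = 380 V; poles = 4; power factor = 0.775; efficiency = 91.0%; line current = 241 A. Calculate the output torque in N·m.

P_in = √3·V·I·cosφ = 1.732 × 380 × 241 × 0.775 = 122928 W
P_out = η·P_in = 0.91 × 122928 = 111864 W
n_s = 120×50/4 = 1500 rpm; n = 1500×(1−0.0431) = 1435 rpm
ω = 2π×1435/60 = 150.3 rad/s
τ = P_out/ω = 111864/150.3 = 744 N·m

744 N·m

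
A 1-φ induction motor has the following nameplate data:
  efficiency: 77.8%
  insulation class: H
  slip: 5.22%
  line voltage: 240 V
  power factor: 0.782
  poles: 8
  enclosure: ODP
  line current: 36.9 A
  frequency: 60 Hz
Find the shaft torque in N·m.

60.3 N·m

P_in = V·I·cosφ = 240 × 36.9 × 0.782 = 6925 W
P_out = η·P_in = 0.778 × 6925 = 5388 W
n_s = 120×60/8 = 900 rpm; n = 900×(1−0.0522) = 853 rpm
ω = 2π×853/60 = 89.33 rad/s
τ = P_out/ω = 5388/89.33 = 60.3 N·m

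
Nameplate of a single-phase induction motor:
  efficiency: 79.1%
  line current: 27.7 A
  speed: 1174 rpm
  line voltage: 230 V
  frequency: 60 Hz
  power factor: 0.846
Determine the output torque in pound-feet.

25.6 lb·ft

P_in = V·I·cosφ = 230 × 27.7 × 0.846 = 5390 W
P_out = η·P_in = 0.791 × 5390 = 4263 W
n = 1174 rpm
ω = 2π×1174/60 = 122.9 rad/s
τ = P_out/ω = 4263/122.9 = 34.69 N·m
In lb·ft: 34.69/1.356 = 25.6 lb·ft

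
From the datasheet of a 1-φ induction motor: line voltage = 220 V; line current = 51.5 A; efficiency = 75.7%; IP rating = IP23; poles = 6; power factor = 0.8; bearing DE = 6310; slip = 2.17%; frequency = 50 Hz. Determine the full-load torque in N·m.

67 N·m

P_in = V·I·cosφ = 220 × 51.5 × 0.8 = 9064 W
P_out = η·P_in = 0.757 × 9064 = 6861 W
n_s = 120×50/6 = 1000 rpm; n = 1000×(1−0.0217) = 978 rpm
ω = 2π×978/60 = 102.4 rad/s
τ = P_out/ω = 6861/102.4 = 67 N·m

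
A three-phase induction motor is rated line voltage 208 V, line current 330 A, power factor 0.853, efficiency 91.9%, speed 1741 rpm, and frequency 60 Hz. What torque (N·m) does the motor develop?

P_in = √3·V·I·cosφ = 1.732 × 208 × 330 × 0.853 = 101408 W
P_out = η·P_in = 0.919 × 101408 = 93194 W
n = 1741 rpm
ω = 2π×1741/60 = 182.3 rad/s
τ = P_out/ω = 93194/182.3 = 511 N·m

511 N·m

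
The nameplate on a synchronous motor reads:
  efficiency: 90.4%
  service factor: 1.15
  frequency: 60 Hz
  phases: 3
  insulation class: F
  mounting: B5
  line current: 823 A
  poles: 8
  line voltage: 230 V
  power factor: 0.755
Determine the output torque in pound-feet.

1750 lb·ft

P_in = √3·V·I·cosφ = 1.732 × 230 × 823 × 0.755 = 247527 W
P_out = η·P_in = 0.904 × 247527 = 223764 W
n = n_s = 120×60/8 = 900 rpm (synchronous)
ω = 2π×900/60 = 94.25 rad/s
τ = P_out/ω = 223764/94.25 = 2374 N·m
In lb·ft: 2374/1.356 = 1750 lb·ft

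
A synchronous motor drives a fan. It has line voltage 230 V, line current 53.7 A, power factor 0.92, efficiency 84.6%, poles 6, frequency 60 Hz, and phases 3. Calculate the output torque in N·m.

P_in = √3·V·I·cosφ = 1.732 × 230 × 53.7 × 0.92 = 19681 W
P_out = η·P_in = 0.846 × 19681 = 16650 W
n = n_s = 120×60/6 = 1200 rpm (synchronous)
ω = 2π×1200/60 = 125.7 rad/s
τ = P_out/ω = 16650/125.7 = 132 N·m

132 N·m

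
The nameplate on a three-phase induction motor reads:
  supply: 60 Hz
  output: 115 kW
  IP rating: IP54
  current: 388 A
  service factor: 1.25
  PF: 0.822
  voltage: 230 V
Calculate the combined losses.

P_in = √3·V·I·cosφ = 1.732×230×388×0.822 = 127051 W
P_out = 115000 W
Losses = P_in − P_out = 127051 − 115000 = 12051 W

12100 W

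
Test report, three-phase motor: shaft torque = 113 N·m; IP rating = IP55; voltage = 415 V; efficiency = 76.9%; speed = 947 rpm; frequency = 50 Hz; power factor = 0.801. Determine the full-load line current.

ω = 2π×947/60 = 99.17 rad/s; P_out = τω = 113 × 99.17 = 11206 W
P_in = P_out / η = 11206 / 0.769 = 14572 W
I_L = P_in / (√3·V_L·cosφ) = 14572 / (1.732 × 415 × 0.801) = 25.3 A

25.3 A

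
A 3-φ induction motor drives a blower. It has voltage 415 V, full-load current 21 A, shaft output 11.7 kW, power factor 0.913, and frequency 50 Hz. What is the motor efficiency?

84.9 %

P_out = 11.7 kW = 11700 W
P_in = √3·V_L·I_L·cosφ = 1.732 × 415 × 21 × 0.913 = 13781 W
η = P_out / P_in = 11700 / 13781 = 0.849 = 84.9%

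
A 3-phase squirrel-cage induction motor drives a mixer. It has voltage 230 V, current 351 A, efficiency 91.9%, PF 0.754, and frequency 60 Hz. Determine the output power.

96.9 kW

P_in = √3·V·I·cosφ = 1.732 × 230 × 351 × 0.754 = 105428 W
P_out = η·P_in = 0.919 × 105428 = 96888 W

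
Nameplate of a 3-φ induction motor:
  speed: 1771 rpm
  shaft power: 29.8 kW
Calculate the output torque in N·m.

161 N·m

ω = 2π × 1771/60 = 185.5 rad/s
τ = P/ω = 29800/185.5 = 161 N·m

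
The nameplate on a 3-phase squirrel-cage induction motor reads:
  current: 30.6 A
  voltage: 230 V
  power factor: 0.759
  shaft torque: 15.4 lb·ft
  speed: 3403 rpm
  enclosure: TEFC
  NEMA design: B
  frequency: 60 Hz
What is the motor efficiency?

80.4 %

τ = 15.4 lb·ft × 1.356 = 20.88 N·m
ω = 2π × 3403/60 = 356.4 rad/s; P_out = τω = 20.88 × 356.4 = 7442 W
P_in = √3·V_L·I_L·cosφ = 1.732 × 230 × 30.6 × 0.759 = 9252 W
η = P_out / P_in = 7442 / 9252 = 0.804 = 80.4%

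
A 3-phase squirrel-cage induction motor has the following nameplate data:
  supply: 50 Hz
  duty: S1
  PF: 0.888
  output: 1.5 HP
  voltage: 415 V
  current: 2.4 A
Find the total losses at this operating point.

P_in = √3·V·I·cosφ = 1.732×415×2.4×0.888 = 1532 W
P_out = 1.5×746 = 1119 W
Losses = P_in − P_out = 1532 − 1119 = 413 W

413 W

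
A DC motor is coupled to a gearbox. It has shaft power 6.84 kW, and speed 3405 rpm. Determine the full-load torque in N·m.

ω = 2π × 3405/60 = 356.6 rad/s
τ = P/ω = 6840/356.6 = 19.2 N·m

19.2 N·m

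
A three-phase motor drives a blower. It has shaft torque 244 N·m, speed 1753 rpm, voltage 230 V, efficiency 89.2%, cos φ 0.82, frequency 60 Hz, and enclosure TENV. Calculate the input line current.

154 A

ω = 2π×1753/60 = 183.6 rad/s; P_out = τω = 244 × 183.6 = 44798 W
P_in = P_out / η = 44798 / 0.892 = 50222 W
I_L = P_in / (√3·V_L·cosφ) = 50222 / (1.732 × 230 × 0.82) = 154 A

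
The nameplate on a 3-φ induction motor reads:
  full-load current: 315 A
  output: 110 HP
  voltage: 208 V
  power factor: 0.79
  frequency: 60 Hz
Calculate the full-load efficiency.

91.5 %

P_out = 110 × 746 = 82060 W
P_in = √3·V_L·I_L·cosφ = 1.732 × 208 × 315 × 0.79 = 89650 W
η = P_out / P_in = 82060 / 89650 = 0.915 = 91.5%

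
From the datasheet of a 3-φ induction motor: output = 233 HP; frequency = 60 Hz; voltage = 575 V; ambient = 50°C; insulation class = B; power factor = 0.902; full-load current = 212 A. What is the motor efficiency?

P_out = 233 × 746 = 173818 W
P_in = √3·V_L·I_L·cosφ = 1.732 × 575 × 212 × 0.902 = 190440 W
η = P_out / P_in = 173818 / 190440 = 0.913 = 91.3%

91.3 %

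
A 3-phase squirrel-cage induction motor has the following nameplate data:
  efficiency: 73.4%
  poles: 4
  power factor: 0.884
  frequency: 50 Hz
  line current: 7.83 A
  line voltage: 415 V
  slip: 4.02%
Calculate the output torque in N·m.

24.2 N·m

P_in = √3·V·I·cosφ = 1.732 × 415 × 7.83 × 0.884 = 4975 W
P_out = η·P_in = 0.734 × 4975 = 3652 W
n_s = 120×50/4 = 1500 rpm; n = 1500×(1−0.0402) = 1440 rpm
ω = 2π×1440/60 = 150.8 rad/s
τ = P_out/ω = 3652/150.8 = 24.2 N·m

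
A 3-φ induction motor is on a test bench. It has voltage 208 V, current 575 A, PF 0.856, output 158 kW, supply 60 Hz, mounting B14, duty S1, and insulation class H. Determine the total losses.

19300 W

P_in = √3·V·I·cosφ = 1.732×208×575×0.856 = 177318 W
P_out = 158000 W
Losses = P_in − P_out = 177318 − 158000 = 19318 W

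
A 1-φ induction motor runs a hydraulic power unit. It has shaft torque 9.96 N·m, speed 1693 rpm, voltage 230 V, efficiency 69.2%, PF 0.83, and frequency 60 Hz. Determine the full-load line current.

13.4 A

ω = 2π×1693/60 = 177.3 rad/s; P_out = τω = 9.96 × 177.3 = 1766 W
P_in = P_out / η = 1766 / 0.692 = 2552 W
I = P_in / (V·cosφ) = 2552 / (230 × 0.83) = 13.4 A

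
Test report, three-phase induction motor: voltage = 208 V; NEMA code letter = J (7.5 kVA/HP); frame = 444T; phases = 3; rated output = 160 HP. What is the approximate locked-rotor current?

3330 A

S_LR = 7.5 × 160 = 1200 kVA
I_LR = S_LR/(√3·V_L) = 1200000/(1.732×208) = 3330 A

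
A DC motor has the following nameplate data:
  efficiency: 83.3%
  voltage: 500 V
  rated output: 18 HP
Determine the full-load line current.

32.2 A

P_out = 18 × 746 = 13428 W
P_in = P_out / η = 13428 / 0.833 = 16120 W
I = P_in / V = 16120 / 500 = 32.2 A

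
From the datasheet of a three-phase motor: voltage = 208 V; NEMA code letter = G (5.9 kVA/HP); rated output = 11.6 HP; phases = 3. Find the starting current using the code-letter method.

S_LR = 5.9 × 11.6 = 68.44 kVA
I_LR = S_LR/(√3·V_L) = 68440/(1.732×208) = 190 A

190 A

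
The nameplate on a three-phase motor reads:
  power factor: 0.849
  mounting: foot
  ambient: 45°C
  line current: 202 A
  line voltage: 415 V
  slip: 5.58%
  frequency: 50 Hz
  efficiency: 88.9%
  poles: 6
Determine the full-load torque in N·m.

1110 N·m

P_in = √3·V·I·cosφ = 1.732 × 415 × 202 × 0.849 = 123269 W
P_out = η·P_in = 0.889 × 123269 = 109586 W
n_s = 120×50/6 = 1000 rpm; n = 1000×(1−0.0558) = 944 rpm
ω = 2π×944/60 = 98.86 rad/s
τ = P_out/ω = 109586/98.86 = 1110 N·m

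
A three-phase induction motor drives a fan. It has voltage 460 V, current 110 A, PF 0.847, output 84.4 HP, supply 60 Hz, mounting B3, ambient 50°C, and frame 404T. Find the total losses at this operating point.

11300 W

P_in = √3·V·I·cosφ = 1.732×460×110×0.847 = 74230 W
P_out = 84.4×746 = 62962 W
Losses = P_in − P_out = 74230 − 62962 = 11268 W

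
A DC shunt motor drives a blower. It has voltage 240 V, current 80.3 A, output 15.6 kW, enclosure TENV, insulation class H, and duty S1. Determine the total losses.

P_in = V·I = 240×80.3 = 19272 W
P_out = 15600 W
Losses = P_in − P_out = 19272 − 15600 = 3672 W

3.67 kW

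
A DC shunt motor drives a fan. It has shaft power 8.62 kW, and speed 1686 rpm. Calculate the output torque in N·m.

ω = 2π × 1686/60 = 176.6 rad/s
τ = P/ω = 8620/176.6 = 48.8 N·m

48.8 N·m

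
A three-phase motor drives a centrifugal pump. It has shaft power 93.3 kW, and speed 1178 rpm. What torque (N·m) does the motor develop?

756 N·m

ω = 2π × 1178/60 = 123.4 rad/s
τ = P/ω = 93300/123.4 = 756 N·m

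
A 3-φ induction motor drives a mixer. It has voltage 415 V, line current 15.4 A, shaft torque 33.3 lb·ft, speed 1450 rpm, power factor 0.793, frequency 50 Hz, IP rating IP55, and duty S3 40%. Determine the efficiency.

78.1 %

τ = 33.3 lb·ft × 1.356 = 45.15 N·m
ω = 2π × 1450/60 = 151.8 rad/s; P_out = τω = 45.15 × 151.8 = 6854 W
P_in = √3·V_L·I_L·cosφ = 1.732 × 415 × 15.4 × 0.793 = 8778 W
η = P_out / P_in = 6854 / 8778 = 0.781 = 78.1%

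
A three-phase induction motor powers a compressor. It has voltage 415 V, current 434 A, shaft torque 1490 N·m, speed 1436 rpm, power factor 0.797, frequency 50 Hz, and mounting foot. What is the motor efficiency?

90.1 %

ω = 2π × 1436/60 = 150.4 rad/s; P_out = τω = 1490 × 150.4 = 224096 W
P_in = √3·V_L·I_L·cosφ = 1.732 × 415 × 434 × 0.797 = 248625 W
η = P_out / P_in = 224096 / 248625 = 0.901 = 90.1%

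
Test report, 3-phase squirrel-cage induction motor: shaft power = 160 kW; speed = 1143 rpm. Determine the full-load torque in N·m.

ω = 2π × 1143/60 = 119.7 rad/s
τ = P/ω = 160000/119.7 = 1340 N·m

1340 N·m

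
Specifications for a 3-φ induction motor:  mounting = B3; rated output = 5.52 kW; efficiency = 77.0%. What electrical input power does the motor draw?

P_out = 5520 W
P_in = P_out/η = 5520/0.77 = 7169 W = 7.17 kW

7.17 kW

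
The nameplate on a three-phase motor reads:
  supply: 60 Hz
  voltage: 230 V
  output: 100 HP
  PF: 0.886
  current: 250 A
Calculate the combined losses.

P_in = √3·V·I·cosφ = 1.732×230×250×0.886 = 88237 W
P_out = 100×746 = 74600 W
Losses = P_in − P_out = 88237 − 74600 = 13637 W

13.6 kW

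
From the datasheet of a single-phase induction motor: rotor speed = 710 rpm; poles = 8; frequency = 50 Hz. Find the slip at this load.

n_s = 120f/p = 120×50/8 = 750 rpm
s = (n_s − n)/n_s = (750 − 710)/750 = 0.0533

5.33 %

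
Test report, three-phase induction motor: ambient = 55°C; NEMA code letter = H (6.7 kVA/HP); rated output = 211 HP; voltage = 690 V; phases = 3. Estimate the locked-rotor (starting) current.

1180 A

S_LR = 6.7 × 211 = 1413.7 kVA
I_LR = S_LR/(√3·V_L) = 1413700/(1.732×690) = 1180 A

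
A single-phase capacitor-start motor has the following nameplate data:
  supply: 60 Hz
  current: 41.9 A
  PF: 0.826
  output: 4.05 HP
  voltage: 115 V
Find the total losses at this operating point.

959 W

P_in = V·I·cosφ = 115×41.9×0.826 = 3980 W
P_out = 4.05×746 = 3021 W
Losses = P_in − P_out = 3980 − 3021 = 959 W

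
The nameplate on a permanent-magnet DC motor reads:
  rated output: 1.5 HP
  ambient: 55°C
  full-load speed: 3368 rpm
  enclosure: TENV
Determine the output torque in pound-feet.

2.34 lb·ft

P_out = 1.5 × 746 = 1119 W
ω = 2π × 3368/60 = 352.7 rad/s
τ = P_out/ω = 1119/352.7 = 3.173 N·m
In lb·ft: 3.173/1.356 = 2.34 lb·ft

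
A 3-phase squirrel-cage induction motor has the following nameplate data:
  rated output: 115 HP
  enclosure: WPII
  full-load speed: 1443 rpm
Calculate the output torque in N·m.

P_out = 115 × 746 = 85790 W
ω = 2π × 1443/60 = 151.1 rad/s
τ = P_out/ω = 85790/151.1 = 568 N·m

568 N·m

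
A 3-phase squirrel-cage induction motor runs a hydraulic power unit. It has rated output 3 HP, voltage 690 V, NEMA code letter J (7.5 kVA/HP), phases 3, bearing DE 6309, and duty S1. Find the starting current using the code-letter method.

18.8 A

S_LR = 7.5 × 3 = 22.5 kVA
I_LR = S_LR/(√3·V_L) = 22500/(1.732×690) = 18.8 A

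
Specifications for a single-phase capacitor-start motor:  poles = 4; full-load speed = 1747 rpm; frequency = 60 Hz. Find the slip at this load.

n_s = 120f/p = 120×60/4 = 1800 rpm
s = (n_s − n)/n_s = (1800 − 1747)/1800 = 0.0294

2.94 %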